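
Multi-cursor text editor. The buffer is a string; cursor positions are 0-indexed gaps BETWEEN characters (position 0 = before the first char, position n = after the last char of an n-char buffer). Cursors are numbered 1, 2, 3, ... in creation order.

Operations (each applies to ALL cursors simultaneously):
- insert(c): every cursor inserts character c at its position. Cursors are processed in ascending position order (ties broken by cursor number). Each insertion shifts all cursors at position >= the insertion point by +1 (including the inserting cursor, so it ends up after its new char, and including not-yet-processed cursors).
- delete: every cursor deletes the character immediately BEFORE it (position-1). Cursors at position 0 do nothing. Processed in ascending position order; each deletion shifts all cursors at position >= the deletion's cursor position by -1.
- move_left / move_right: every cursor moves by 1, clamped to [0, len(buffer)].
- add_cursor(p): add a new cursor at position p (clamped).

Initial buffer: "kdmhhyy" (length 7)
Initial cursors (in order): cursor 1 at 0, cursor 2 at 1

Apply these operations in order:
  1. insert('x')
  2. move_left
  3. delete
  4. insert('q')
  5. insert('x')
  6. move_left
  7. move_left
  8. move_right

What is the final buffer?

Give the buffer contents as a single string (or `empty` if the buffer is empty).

After op 1 (insert('x')): buffer="xkxdmhhyy" (len 9), cursors c1@1 c2@3, authorship 1.2......
After op 2 (move_left): buffer="xkxdmhhyy" (len 9), cursors c1@0 c2@2, authorship 1.2......
After op 3 (delete): buffer="xxdmhhyy" (len 8), cursors c1@0 c2@1, authorship 12......
After op 4 (insert('q')): buffer="qxqxdmhhyy" (len 10), cursors c1@1 c2@3, authorship 1122......
After op 5 (insert('x')): buffer="qxxqxxdmhhyy" (len 12), cursors c1@2 c2@5, authorship 111222......
After op 6 (move_left): buffer="qxxqxxdmhhyy" (len 12), cursors c1@1 c2@4, authorship 111222......
After op 7 (move_left): buffer="qxxqxxdmhhyy" (len 12), cursors c1@0 c2@3, authorship 111222......
After op 8 (move_right): buffer="qxxqxxdmhhyy" (len 12), cursors c1@1 c2@4, authorship 111222......

Answer: qxxqxxdmhhyy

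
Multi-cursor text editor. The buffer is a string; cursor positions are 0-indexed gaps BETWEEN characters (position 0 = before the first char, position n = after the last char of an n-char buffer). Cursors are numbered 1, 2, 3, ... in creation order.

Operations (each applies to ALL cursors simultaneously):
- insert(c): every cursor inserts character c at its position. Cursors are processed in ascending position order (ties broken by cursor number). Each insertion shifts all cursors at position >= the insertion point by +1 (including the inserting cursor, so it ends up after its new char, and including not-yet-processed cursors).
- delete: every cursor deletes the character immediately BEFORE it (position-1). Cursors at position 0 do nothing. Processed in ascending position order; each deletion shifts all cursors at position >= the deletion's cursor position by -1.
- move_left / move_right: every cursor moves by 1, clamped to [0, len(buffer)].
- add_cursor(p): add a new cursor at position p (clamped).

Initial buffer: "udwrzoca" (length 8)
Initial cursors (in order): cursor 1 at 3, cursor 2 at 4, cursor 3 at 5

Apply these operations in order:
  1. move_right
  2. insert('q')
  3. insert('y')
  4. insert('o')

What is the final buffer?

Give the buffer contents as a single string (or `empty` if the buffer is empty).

After op 1 (move_right): buffer="udwrzoca" (len 8), cursors c1@4 c2@5 c3@6, authorship ........
After op 2 (insert('q')): buffer="udwrqzqoqca" (len 11), cursors c1@5 c2@7 c3@9, authorship ....1.2.3..
After op 3 (insert('y')): buffer="udwrqyzqyoqyca" (len 14), cursors c1@6 c2@9 c3@12, authorship ....11.22.33..
After op 4 (insert('o')): buffer="udwrqyozqyooqyoca" (len 17), cursors c1@7 c2@11 c3@15, authorship ....111.222.333..

Answer: udwrqyozqyooqyoca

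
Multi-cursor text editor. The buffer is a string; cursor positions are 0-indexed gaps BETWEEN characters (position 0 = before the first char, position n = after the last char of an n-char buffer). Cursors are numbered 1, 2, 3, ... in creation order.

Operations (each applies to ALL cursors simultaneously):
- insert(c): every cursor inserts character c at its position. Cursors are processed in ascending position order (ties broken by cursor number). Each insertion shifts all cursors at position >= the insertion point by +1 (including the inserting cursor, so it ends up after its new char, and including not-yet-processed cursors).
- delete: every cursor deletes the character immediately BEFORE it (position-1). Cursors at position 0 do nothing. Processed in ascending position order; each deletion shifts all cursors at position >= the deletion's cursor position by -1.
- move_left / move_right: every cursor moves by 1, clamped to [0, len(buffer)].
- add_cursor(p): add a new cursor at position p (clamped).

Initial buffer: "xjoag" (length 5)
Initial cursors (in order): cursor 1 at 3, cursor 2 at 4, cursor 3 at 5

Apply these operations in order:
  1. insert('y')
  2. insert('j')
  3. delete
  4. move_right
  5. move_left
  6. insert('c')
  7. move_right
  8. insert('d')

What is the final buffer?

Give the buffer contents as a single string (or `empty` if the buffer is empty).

Answer: xjoycadycgdcyd

Derivation:
After op 1 (insert('y')): buffer="xjoyaygy" (len 8), cursors c1@4 c2@6 c3@8, authorship ...1.2.3
After op 2 (insert('j')): buffer="xjoyjayjgyj" (len 11), cursors c1@5 c2@8 c3@11, authorship ...11.22.33
After op 3 (delete): buffer="xjoyaygy" (len 8), cursors c1@4 c2@6 c3@8, authorship ...1.2.3
After op 4 (move_right): buffer="xjoyaygy" (len 8), cursors c1@5 c2@7 c3@8, authorship ...1.2.3
After op 5 (move_left): buffer="xjoyaygy" (len 8), cursors c1@4 c2@6 c3@7, authorship ...1.2.3
After op 6 (insert('c')): buffer="xjoycaycgcy" (len 11), cursors c1@5 c2@8 c3@10, authorship ...11.22.33
After op 7 (move_right): buffer="xjoycaycgcy" (len 11), cursors c1@6 c2@9 c3@11, authorship ...11.22.33
After op 8 (insert('d')): buffer="xjoycadycgdcyd" (len 14), cursors c1@7 c2@11 c3@14, authorship ...11.122.2333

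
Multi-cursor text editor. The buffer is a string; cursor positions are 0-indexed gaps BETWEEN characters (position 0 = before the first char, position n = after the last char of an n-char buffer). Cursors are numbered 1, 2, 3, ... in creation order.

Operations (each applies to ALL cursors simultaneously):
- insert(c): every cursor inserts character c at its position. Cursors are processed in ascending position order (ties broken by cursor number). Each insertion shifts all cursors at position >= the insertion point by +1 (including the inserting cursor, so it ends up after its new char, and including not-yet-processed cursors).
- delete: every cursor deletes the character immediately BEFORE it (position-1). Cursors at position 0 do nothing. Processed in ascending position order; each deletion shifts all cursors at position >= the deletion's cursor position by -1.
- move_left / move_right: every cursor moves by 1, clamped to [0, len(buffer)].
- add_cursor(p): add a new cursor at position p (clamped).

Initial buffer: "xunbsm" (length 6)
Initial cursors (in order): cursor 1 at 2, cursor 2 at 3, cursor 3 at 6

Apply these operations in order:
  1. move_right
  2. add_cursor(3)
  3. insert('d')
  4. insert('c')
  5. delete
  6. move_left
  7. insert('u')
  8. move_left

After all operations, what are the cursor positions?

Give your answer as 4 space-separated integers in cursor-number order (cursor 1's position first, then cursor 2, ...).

Answer: 5 8 12 5

Derivation:
After op 1 (move_right): buffer="xunbsm" (len 6), cursors c1@3 c2@4 c3@6, authorship ......
After op 2 (add_cursor(3)): buffer="xunbsm" (len 6), cursors c1@3 c4@3 c2@4 c3@6, authorship ......
After op 3 (insert('d')): buffer="xunddbdsmd" (len 10), cursors c1@5 c4@5 c2@7 c3@10, authorship ...14.2..3
After op 4 (insert('c')): buffer="xunddccbdcsmdc" (len 14), cursors c1@7 c4@7 c2@10 c3@14, authorship ...1414.22..33
After op 5 (delete): buffer="xunddbdsmd" (len 10), cursors c1@5 c4@5 c2@7 c3@10, authorship ...14.2..3
After op 6 (move_left): buffer="xunddbdsmd" (len 10), cursors c1@4 c4@4 c2@6 c3@9, authorship ...14.2..3
After op 7 (insert('u')): buffer="xunduudbudsmud" (len 14), cursors c1@6 c4@6 c2@9 c3@13, authorship ...1144.22..33
After op 8 (move_left): buffer="xunduudbudsmud" (len 14), cursors c1@5 c4@5 c2@8 c3@12, authorship ...1144.22..33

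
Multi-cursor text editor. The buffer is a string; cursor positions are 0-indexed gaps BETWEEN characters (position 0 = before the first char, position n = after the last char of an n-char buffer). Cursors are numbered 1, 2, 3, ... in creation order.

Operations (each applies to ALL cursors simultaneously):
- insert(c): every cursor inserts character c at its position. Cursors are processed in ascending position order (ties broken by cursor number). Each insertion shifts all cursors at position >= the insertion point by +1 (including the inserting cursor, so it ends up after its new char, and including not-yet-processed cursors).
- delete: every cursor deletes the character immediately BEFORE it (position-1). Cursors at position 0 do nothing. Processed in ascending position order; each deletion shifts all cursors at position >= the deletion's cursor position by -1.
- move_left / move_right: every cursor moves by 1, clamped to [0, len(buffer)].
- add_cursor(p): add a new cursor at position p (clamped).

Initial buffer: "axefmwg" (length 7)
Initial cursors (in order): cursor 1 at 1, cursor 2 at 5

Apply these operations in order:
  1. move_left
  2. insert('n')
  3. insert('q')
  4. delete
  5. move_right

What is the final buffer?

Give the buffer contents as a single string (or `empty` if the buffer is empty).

Answer: naxefnmwg

Derivation:
After op 1 (move_left): buffer="axefmwg" (len 7), cursors c1@0 c2@4, authorship .......
After op 2 (insert('n')): buffer="naxefnmwg" (len 9), cursors c1@1 c2@6, authorship 1....2...
After op 3 (insert('q')): buffer="nqaxefnqmwg" (len 11), cursors c1@2 c2@8, authorship 11....22...
After op 4 (delete): buffer="naxefnmwg" (len 9), cursors c1@1 c2@6, authorship 1....2...
After op 5 (move_right): buffer="naxefnmwg" (len 9), cursors c1@2 c2@7, authorship 1....2...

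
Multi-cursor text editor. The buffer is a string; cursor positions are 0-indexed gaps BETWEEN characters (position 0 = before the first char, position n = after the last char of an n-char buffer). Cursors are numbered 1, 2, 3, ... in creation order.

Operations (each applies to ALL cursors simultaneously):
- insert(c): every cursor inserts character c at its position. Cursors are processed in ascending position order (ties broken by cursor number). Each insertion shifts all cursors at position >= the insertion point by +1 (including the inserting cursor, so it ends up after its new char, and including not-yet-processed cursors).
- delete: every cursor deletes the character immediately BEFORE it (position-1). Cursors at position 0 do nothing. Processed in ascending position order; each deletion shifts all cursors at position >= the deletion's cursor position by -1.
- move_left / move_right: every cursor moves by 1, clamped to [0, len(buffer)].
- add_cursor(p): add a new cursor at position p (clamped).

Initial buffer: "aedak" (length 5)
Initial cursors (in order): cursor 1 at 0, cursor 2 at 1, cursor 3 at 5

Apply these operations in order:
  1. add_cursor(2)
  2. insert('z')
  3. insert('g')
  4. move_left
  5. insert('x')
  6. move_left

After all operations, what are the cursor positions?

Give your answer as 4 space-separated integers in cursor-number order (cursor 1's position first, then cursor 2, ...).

Answer: 1 5 15 9

Derivation:
After op 1 (add_cursor(2)): buffer="aedak" (len 5), cursors c1@0 c2@1 c4@2 c3@5, authorship .....
After op 2 (insert('z')): buffer="zazezdakz" (len 9), cursors c1@1 c2@3 c4@5 c3@9, authorship 1.2.4...3
After op 3 (insert('g')): buffer="zgazgezgdakzg" (len 13), cursors c1@2 c2@5 c4@8 c3@13, authorship 11.22.44...33
After op 4 (move_left): buffer="zgazgezgdakzg" (len 13), cursors c1@1 c2@4 c4@7 c3@12, authorship 11.22.44...33
After op 5 (insert('x')): buffer="zxgazxgezxgdakzxg" (len 17), cursors c1@2 c2@6 c4@10 c3@16, authorship 111.222.444...333
After op 6 (move_left): buffer="zxgazxgezxgdakzxg" (len 17), cursors c1@1 c2@5 c4@9 c3@15, authorship 111.222.444...333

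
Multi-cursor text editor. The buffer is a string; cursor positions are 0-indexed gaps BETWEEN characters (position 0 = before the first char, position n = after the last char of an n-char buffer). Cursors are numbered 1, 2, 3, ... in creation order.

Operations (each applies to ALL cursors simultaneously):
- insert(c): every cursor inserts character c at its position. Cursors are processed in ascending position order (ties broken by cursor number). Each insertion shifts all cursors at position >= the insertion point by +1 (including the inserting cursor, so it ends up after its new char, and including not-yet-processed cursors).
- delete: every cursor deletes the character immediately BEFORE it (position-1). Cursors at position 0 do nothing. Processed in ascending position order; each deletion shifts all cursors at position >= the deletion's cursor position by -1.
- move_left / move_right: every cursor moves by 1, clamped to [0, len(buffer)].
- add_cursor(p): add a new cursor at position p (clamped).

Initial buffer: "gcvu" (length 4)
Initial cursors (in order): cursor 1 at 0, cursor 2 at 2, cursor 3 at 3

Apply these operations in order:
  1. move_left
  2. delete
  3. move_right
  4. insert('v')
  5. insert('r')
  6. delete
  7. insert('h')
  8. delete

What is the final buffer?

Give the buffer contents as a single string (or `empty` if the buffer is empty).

After op 1 (move_left): buffer="gcvu" (len 4), cursors c1@0 c2@1 c3@2, authorship ....
After op 2 (delete): buffer="vu" (len 2), cursors c1@0 c2@0 c3@0, authorship ..
After op 3 (move_right): buffer="vu" (len 2), cursors c1@1 c2@1 c3@1, authorship ..
After op 4 (insert('v')): buffer="vvvvu" (len 5), cursors c1@4 c2@4 c3@4, authorship .123.
After op 5 (insert('r')): buffer="vvvvrrru" (len 8), cursors c1@7 c2@7 c3@7, authorship .123123.
After op 6 (delete): buffer="vvvvu" (len 5), cursors c1@4 c2@4 c3@4, authorship .123.
After op 7 (insert('h')): buffer="vvvvhhhu" (len 8), cursors c1@7 c2@7 c3@7, authorship .123123.
After op 8 (delete): buffer="vvvvu" (len 5), cursors c1@4 c2@4 c3@4, authorship .123.

Answer: vvvvu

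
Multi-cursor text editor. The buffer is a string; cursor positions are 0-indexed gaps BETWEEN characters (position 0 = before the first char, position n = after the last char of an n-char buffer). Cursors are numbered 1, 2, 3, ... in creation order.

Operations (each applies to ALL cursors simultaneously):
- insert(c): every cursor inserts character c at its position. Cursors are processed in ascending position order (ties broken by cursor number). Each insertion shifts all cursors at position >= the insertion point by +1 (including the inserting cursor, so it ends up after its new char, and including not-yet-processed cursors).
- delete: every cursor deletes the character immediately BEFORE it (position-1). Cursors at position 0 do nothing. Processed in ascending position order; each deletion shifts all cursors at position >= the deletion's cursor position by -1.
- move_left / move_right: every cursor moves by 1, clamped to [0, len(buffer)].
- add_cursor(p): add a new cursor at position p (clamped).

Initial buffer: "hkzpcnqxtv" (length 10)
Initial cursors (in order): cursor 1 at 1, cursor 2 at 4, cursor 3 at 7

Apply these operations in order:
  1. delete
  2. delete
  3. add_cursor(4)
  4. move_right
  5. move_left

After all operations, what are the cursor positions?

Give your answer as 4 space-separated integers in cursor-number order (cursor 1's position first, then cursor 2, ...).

After op 1 (delete): buffer="kzcnxtv" (len 7), cursors c1@0 c2@2 c3@4, authorship .......
After op 2 (delete): buffer="kcxtv" (len 5), cursors c1@0 c2@1 c3@2, authorship .....
After op 3 (add_cursor(4)): buffer="kcxtv" (len 5), cursors c1@0 c2@1 c3@2 c4@4, authorship .....
After op 4 (move_right): buffer="kcxtv" (len 5), cursors c1@1 c2@2 c3@3 c4@5, authorship .....
After op 5 (move_left): buffer="kcxtv" (len 5), cursors c1@0 c2@1 c3@2 c4@4, authorship .....

Answer: 0 1 2 4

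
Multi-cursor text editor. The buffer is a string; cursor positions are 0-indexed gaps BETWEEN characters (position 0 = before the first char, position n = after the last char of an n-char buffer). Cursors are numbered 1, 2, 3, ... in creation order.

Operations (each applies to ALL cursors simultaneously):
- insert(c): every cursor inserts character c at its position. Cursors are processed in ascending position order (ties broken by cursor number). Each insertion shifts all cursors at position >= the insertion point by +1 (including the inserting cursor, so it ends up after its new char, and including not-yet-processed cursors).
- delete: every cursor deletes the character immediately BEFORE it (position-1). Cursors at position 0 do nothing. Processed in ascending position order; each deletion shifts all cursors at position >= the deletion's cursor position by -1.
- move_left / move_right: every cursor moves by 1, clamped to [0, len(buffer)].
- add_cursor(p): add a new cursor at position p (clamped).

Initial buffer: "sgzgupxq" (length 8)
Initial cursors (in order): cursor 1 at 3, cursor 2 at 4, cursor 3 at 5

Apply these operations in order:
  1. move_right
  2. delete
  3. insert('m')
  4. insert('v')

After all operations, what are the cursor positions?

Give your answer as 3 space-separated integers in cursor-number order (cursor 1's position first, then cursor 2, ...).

Answer: 9 9 9

Derivation:
After op 1 (move_right): buffer="sgzgupxq" (len 8), cursors c1@4 c2@5 c3@6, authorship ........
After op 2 (delete): buffer="sgzxq" (len 5), cursors c1@3 c2@3 c3@3, authorship .....
After op 3 (insert('m')): buffer="sgzmmmxq" (len 8), cursors c1@6 c2@6 c3@6, authorship ...123..
After op 4 (insert('v')): buffer="sgzmmmvvvxq" (len 11), cursors c1@9 c2@9 c3@9, authorship ...123123..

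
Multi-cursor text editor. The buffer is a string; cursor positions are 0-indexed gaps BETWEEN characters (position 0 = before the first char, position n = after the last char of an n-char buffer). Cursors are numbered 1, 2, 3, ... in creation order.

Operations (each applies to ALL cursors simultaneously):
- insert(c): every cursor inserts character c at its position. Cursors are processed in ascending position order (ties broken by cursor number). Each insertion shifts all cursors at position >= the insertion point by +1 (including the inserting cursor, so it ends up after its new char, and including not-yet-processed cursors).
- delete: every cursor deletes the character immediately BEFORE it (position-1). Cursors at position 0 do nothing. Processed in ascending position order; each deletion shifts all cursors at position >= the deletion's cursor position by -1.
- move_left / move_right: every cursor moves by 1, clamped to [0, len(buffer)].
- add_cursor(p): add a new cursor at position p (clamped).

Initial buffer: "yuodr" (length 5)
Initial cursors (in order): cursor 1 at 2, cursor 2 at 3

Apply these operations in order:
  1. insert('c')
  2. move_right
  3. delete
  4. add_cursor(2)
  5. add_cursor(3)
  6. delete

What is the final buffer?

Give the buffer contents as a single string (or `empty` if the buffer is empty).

After op 1 (insert('c')): buffer="yucocdr" (len 7), cursors c1@3 c2@5, authorship ..1.2..
After op 2 (move_right): buffer="yucocdr" (len 7), cursors c1@4 c2@6, authorship ..1.2..
After op 3 (delete): buffer="yuccr" (len 5), cursors c1@3 c2@4, authorship ..12.
After op 4 (add_cursor(2)): buffer="yuccr" (len 5), cursors c3@2 c1@3 c2@4, authorship ..12.
After op 5 (add_cursor(3)): buffer="yuccr" (len 5), cursors c3@2 c1@3 c4@3 c2@4, authorship ..12.
After op 6 (delete): buffer="r" (len 1), cursors c1@0 c2@0 c3@0 c4@0, authorship .

Answer: r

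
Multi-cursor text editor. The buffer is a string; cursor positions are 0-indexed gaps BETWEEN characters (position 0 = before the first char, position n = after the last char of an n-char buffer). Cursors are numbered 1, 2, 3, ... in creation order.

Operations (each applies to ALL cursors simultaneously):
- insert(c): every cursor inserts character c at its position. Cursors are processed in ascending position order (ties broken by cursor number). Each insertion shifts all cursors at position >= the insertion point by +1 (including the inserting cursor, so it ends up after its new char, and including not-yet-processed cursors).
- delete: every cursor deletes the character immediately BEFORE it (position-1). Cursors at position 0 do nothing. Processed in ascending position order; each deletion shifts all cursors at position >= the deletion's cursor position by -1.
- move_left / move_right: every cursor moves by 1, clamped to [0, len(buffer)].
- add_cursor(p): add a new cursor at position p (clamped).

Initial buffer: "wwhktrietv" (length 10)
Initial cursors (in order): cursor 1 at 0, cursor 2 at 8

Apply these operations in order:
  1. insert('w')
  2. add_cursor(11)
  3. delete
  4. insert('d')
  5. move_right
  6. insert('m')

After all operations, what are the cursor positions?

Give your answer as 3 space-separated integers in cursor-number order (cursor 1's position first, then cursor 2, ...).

After op 1 (insert('w')): buffer="wwwhktriewtv" (len 12), cursors c1@1 c2@10, authorship 1........2..
After op 2 (add_cursor(11)): buffer="wwwhktriewtv" (len 12), cursors c1@1 c2@10 c3@11, authorship 1........2..
After op 3 (delete): buffer="wwhktriev" (len 9), cursors c1@0 c2@8 c3@8, authorship .........
After op 4 (insert('d')): buffer="dwwhktrieddv" (len 12), cursors c1@1 c2@11 c3@11, authorship 1........23.
After op 5 (move_right): buffer="dwwhktrieddv" (len 12), cursors c1@2 c2@12 c3@12, authorship 1........23.
After op 6 (insert('m')): buffer="dwmwhktrieddvmm" (len 15), cursors c1@3 c2@15 c3@15, authorship 1.1.......23.23

Answer: 3 15 15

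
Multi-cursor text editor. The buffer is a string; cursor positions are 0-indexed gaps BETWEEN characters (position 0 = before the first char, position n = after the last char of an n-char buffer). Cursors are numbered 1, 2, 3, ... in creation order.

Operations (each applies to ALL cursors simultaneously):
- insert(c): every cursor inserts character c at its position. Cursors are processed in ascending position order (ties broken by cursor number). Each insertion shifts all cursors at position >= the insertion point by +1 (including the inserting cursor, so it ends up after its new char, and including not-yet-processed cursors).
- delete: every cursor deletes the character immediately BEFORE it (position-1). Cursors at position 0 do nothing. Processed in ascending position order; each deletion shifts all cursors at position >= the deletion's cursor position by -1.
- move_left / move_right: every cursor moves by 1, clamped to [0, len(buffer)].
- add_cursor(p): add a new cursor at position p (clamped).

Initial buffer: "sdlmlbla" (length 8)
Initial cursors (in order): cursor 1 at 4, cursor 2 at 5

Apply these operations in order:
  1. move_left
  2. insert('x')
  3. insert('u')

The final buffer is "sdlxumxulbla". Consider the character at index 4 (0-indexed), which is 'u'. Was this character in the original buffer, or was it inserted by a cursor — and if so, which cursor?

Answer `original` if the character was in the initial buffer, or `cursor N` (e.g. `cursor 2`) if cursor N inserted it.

After op 1 (move_left): buffer="sdlmlbla" (len 8), cursors c1@3 c2@4, authorship ........
After op 2 (insert('x')): buffer="sdlxmxlbla" (len 10), cursors c1@4 c2@6, authorship ...1.2....
After op 3 (insert('u')): buffer="sdlxumxulbla" (len 12), cursors c1@5 c2@8, authorship ...11.22....
Authorship (.=original, N=cursor N): . . . 1 1 . 2 2 . . . .
Index 4: author = 1

Answer: cursor 1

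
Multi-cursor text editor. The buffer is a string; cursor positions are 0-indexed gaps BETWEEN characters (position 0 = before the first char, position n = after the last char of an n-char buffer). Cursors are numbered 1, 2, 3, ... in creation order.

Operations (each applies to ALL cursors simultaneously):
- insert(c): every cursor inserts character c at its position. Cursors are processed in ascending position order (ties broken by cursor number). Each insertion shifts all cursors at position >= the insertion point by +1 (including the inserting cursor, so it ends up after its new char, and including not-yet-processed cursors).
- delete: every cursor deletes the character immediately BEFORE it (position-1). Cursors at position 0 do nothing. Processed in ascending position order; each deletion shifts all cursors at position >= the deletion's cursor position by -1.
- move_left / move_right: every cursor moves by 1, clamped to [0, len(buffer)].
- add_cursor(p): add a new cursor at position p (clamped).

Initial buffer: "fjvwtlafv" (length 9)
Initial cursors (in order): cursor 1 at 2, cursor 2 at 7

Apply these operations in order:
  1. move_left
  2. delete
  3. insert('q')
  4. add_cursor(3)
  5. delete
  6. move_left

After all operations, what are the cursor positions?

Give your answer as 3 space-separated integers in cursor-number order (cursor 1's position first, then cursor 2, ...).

Answer: 0 2 0

Derivation:
After op 1 (move_left): buffer="fjvwtlafv" (len 9), cursors c1@1 c2@6, authorship .........
After op 2 (delete): buffer="jvwtafv" (len 7), cursors c1@0 c2@4, authorship .......
After op 3 (insert('q')): buffer="qjvwtqafv" (len 9), cursors c1@1 c2@6, authorship 1....2...
After op 4 (add_cursor(3)): buffer="qjvwtqafv" (len 9), cursors c1@1 c3@3 c2@6, authorship 1....2...
After op 5 (delete): buffer="jwtafv" (len 6), cursors c1@0 c3@1 c2@3, authorship ......
After op 6 (move_left): buffer="jwtafv" (len 6), cursors c1@0 c3@0 c2@2, authorship ......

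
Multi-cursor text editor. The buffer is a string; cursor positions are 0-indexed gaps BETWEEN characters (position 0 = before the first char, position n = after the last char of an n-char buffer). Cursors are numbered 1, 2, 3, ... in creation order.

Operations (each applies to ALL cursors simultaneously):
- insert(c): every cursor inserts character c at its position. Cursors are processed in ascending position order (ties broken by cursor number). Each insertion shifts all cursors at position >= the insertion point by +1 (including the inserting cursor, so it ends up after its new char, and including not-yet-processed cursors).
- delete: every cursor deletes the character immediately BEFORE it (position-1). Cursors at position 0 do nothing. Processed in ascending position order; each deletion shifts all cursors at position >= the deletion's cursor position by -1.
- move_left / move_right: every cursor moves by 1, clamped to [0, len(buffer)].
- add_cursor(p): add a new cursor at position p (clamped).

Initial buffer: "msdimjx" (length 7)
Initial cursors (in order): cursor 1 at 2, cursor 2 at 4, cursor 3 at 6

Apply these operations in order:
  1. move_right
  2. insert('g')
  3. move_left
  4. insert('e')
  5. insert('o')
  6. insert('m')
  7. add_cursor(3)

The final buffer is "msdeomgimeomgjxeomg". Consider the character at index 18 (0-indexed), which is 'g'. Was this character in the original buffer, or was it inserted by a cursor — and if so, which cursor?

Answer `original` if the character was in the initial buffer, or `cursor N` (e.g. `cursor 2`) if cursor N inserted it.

After op 1 (move_right): buffer="msdimjx" (len 7), cursors c1@3 c2@5 c3@7, authorship .......
After op 2 (insert('g')): buffer="msdgimgjxg" (len 10), cursors c1@4 c2@7 c3@10, authorship ...1..2..3
After op 3 (move_left): buffer="msdgimgjxg" (len 10), cursors c1@3 c2@6 c3@9, authorship ...1..2..3
After op 4 (insert('e')): buffer="msdegimegjxeg" (len 13), cursors c1@4 c2@8 c3@12, authorship ...11..22..33
After op 5 (insert('o')): buffer="msdeogimeogjxeog" (len 16), cursors c1@5 c2@10 c3@15, authorship ...111..222..333
After op 6 (insert('m')): buffer="msdeomgimeomgjxeomg" (len 19), cursors c1@6 c2@12 c3@18, authorship ...1111..2222..3333
After op 7 (add_cursor(3)): buffer="msdeomgimeomgjxeomg" (len 19), cursors c4@3 c1@6 c2@12 c3@18, authorship ...1111..2222..3333
Authorship (.=original, N=cursor N): . . . 1 1 1 1 . . 2 2 2 2 . . 3 3 3 3
Index 18: author = 3

Answer: cursor 3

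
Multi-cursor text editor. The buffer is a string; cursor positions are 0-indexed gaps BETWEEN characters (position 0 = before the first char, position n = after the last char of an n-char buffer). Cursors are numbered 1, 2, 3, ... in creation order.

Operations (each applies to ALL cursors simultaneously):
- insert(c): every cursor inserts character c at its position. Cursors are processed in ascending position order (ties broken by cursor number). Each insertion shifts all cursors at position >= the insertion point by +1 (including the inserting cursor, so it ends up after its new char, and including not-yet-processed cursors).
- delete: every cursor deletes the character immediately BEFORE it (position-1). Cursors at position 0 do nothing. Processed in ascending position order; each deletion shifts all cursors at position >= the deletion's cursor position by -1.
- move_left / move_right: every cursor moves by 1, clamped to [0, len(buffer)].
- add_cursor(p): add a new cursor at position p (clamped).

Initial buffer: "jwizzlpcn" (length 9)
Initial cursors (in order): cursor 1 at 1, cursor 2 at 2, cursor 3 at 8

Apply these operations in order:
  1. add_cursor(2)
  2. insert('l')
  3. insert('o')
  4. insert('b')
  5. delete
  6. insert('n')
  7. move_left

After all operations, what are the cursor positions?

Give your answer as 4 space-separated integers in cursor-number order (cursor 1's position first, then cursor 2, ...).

Answer: 3 10 19 10

Derivation:
After op 1 (add_cursor(2)): buffer="jwizzlpcn" (len 9), cursors c1@1 c2@2 c4@2 c3@8, authorship .........
After op 2 (insert('l')): buffer="jlwllizzlpcln" (len 13), cursors c1@2 c2@5 c4@5 c3@12, authorship .1.24......3.
After op 3 (insert('o')): buffer="jlowllooizzlpclon" (len 17), cursors c1@3 c2@8 c4@8 c3@16, authorship .11.2424......33.
After op 4 (insert('b')): buffer="jlobwlloobbizzlpclobn" (len 21), cursors c1@4 c2@11 c4@11 c3@20, authorship .111.242424......333.
After op 5 (delete): buffer="jlowllooizzlpclon" (len 17), cursors c1@3 c2@8 c4@8 c3@16, authorship .11.2424......33.
After op 6 (insert('n')): buffer="jlonwlloonnizzlpclonn" (len 21), cursors c1@4 c2@11 c4@11 c3@20, authorship .111.242424......333.
After op 7 (move_left): buffer="jlonwlloonnizzlpclonn" (len 21), cursors c1@3 c2@10 c4@10 c3@19, authorship .111.242424......333.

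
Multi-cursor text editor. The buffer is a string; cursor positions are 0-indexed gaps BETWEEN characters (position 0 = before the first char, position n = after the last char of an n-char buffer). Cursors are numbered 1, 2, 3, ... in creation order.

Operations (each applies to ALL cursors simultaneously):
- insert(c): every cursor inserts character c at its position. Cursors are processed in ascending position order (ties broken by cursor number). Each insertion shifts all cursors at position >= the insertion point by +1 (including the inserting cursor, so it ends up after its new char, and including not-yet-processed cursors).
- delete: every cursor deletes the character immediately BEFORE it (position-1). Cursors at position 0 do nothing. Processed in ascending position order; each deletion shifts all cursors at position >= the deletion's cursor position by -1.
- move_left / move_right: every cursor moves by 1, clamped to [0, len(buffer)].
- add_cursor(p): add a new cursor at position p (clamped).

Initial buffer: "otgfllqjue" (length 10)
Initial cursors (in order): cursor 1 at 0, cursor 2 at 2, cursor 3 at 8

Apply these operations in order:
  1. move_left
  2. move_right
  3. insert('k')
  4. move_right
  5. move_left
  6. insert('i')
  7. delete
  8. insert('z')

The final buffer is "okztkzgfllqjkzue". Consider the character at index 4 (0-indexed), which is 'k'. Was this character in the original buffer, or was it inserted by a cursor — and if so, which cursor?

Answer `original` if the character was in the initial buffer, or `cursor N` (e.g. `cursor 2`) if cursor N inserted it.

After op 1 (move_left): buffer="otgfllqjue" (len 10), cursors c1@0 c2@1 c3@7, authorship ..........
After op 2 (move_right): buffer="otgfllqjue" (len 10), cursors c1@1 c2@2 c3@8, authorship ..........
After op 3 (insert('k')): buffer="oktkgfllqjkue" (len 13), cursors c1@2 c2@4 c3@11, authorship .1.2......3..
After op 4 (move_right): buffer="oktkgfllqjkue" (len 13), cursors c1@3 c2@5 c3@12, authorship .1.2......3..
After op 5 (move_left): buffer="oktkgfllqjkue" (len 13), cursors c1@2 c2@4 c3@11, authorship .1.2......3..
After op 6 (insert('i')): buffer="okitkigfllqjkiue" (len 16), cursors c1@3 c2@6 c3@14, authorship .11.22......33..
After op 7 (delete): buffer="oktkgfllqjkue" (len 13), cursors c1@2 c2@4 c3@11, authorship .1.2......3..
After op 8 (insert('z')): buffer="okztkzgfllqjkzue" (len 16), cursors c1@3 c2@6 c3@14, authorship .11.22......33..
Authorship (.=original, N=cursor N): . 1 1 . 2 2 . . . . . . 3 3 . .
Index 4: author = 2

Answer: cursor 2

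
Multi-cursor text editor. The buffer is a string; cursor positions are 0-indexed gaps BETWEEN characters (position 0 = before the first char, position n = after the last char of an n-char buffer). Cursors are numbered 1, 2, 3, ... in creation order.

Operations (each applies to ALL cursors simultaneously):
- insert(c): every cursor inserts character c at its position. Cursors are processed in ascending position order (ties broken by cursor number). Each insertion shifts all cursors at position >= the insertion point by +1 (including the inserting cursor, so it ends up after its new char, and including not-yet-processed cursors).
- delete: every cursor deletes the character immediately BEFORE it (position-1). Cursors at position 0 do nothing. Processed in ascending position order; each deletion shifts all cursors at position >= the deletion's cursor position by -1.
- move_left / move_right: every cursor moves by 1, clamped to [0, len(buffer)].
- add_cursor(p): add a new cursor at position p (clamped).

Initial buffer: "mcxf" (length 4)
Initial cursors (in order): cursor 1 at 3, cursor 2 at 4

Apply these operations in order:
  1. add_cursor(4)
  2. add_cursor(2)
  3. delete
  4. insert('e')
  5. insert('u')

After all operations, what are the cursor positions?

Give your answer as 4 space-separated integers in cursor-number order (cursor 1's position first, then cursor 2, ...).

After op 1 (add_cursor(4)): buffer="mcxf" (len 4), cursors c1@3 c2@4 c3@4, authorship ....
After op 2 (add_cursor(2)): buffer="mcxf" (len 4), cursors c4@2 c1@3 c2@4 c3@4, authorship ....
After op 3 (delete): buffer="" (len 0), cursors c1@0 c2@0 c3@0 c4@0, authorship 
After op 4 (insert('e')): buffer="eeee" (len 4), cursors c1@4 c2@4 c3@4 c4@4, authorship 1234
After op 5 (insert('u')): buffer="eeeeuuuu" (len 8), cursors c1@8 c2@8 c3@8 c4@8, authorship 12341234

Answer: 8 8 8 8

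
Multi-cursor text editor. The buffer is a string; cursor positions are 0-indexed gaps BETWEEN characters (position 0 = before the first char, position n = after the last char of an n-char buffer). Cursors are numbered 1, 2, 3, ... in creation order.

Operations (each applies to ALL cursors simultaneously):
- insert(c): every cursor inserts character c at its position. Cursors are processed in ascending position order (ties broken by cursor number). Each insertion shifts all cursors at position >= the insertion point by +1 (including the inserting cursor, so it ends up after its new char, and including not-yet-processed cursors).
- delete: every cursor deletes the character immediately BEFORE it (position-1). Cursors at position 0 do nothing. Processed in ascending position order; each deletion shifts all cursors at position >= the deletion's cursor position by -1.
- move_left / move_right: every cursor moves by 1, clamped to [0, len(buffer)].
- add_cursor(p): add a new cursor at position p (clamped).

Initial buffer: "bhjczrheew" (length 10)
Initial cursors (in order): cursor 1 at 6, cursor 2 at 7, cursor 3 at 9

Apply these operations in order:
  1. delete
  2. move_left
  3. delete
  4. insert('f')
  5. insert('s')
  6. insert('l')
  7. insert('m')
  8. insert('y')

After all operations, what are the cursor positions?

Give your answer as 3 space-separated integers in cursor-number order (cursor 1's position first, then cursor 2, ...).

Answer: 17 17 17

Derivation:
After op 1 (delete): buffer="bhjczew" (len 7), cursors c1@5 c2@5 c3@6, authorship .......
After op 2 (move_left): buffer="bhjczew" (len 7), cursors c1@4 c2@4 c3@5, authorship .......
After op 3 (delete): buffer="bhew" (len 4), cursors c1@2 c2@2 c3@2, authorship ....
After op 4 (insert('f')): buffer="bhfffew" (len 7), cursors c1@5 c2@5 c3@5, authorship ..123..
After op 5 (insert('s')): buffer="bhfffsssew" (len 10), cursors c1@8 c2@8 c3@8, authorship ..123123..
After op 6 (insert('l')): buffer="bhfffssslllew" (len 13), cursors c1@11 c2@11 c3@11, authorship ..123123123..
After op 7 (insert('m')): buffer="bhfffssslllmmmew" (len 16), cursors c1@14 c2@14 c3@14, authorship ..123123123123..
After op 8 (insert('y')): buffer="bhfffssslllmmmyyyew" (len 19), cursors c1@17 c2@17 c3@17, authorship ..123123123123123..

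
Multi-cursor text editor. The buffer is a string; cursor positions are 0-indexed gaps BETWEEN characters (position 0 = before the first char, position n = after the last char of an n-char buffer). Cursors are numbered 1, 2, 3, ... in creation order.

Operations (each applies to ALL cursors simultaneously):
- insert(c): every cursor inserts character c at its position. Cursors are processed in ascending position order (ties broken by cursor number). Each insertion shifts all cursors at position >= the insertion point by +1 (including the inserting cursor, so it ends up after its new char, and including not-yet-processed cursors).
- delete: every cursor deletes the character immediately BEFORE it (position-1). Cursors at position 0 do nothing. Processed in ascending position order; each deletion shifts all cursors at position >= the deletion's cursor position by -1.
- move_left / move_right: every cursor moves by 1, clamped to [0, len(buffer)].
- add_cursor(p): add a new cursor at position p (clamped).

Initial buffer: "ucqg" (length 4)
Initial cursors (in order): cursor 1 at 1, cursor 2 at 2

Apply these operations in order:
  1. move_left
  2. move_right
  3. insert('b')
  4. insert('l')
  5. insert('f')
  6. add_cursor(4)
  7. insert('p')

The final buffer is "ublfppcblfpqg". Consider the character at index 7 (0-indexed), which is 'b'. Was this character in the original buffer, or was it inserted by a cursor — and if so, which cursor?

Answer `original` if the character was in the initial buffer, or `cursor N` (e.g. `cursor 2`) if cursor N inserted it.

After op 1 (move_left): buffer="ucqg" (len 4), cursors c1@0 c2@1, authorship ....
After op 2 (move_right): buffer="ucqg" (len 4), cursors c1@1 c2@2, authorship ....
After op 3 (insert('b')): buffer="ubcbqg" (len 6), cursors c1@2 c2@4, authorship .1.2..
After op 4 (insert('l')): buffer="ublcblqg" (len 8), cursors c1@3 c2@6, authorship .11.22..
After op 5 (insert('f')): buffer="ublfcblfqg" (len 10), cursors c1@4 c2@8, authorship .111.222..
After op 6 (add_cursor(4)): buffer="ublfcblfqg" (len 10), cursors c1@4 c3@4 c2@8, authorship .111.222..
After op 7 (insert('p')): buffer="ublfppcblfpqg" (len 13), cursors c1@6 c3@6 c2@11, authorship .11113.2222..
Authorship (.=original, N=cursor N): . 1 1 1 1 3 . 2 2 2 2 . .
Index 7: author = 2

Answer: cursor 2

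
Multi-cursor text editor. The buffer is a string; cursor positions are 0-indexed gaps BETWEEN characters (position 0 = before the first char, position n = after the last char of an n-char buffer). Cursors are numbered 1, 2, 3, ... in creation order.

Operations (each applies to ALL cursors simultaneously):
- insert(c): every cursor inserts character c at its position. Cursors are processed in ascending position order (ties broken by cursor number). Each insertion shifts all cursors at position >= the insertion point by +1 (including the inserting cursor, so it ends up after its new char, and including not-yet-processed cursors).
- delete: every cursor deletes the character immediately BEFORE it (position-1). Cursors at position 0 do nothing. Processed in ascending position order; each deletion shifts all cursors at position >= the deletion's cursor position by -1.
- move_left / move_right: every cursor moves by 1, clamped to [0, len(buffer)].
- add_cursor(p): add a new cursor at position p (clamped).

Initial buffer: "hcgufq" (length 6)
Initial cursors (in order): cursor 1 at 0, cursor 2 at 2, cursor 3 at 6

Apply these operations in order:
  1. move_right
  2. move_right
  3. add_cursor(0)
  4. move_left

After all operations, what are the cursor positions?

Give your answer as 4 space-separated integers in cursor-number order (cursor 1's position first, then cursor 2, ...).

After op 1 (move_right): buffer="hcgufq" (len 6), cursors c1@1 c2@3 c3@6, authorship ......
After op 2 (move_right): buffer="hcgufq" (len 6), cursors c1@2 c2@4 c3@6, authorship ......
After op 3 (add_cursor(0)): buffer="hcgufq" (len 6), cursors c4@0 c1@2 c2@4 c3@6, authorship ......
After op 4 (move_left): buffer="hcgufq" (len 6), cursors c4@0 c1@1 c2@3 c3@5, authorship ......

Answer: 1 3 5 0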